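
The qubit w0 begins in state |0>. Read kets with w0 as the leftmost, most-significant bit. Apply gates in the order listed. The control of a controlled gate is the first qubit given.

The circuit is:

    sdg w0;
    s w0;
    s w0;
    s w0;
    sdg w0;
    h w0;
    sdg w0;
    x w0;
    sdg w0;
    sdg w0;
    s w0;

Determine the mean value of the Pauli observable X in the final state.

The expectation value of X is 1.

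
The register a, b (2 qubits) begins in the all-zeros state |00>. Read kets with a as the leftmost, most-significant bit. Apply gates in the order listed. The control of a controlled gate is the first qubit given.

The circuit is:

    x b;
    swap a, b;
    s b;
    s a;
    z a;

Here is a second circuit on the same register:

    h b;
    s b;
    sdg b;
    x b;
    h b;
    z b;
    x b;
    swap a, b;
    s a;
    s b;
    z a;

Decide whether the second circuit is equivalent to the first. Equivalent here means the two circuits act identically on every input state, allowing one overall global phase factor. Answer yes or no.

Yes — the two circuits implement the same unitary up to a global phase.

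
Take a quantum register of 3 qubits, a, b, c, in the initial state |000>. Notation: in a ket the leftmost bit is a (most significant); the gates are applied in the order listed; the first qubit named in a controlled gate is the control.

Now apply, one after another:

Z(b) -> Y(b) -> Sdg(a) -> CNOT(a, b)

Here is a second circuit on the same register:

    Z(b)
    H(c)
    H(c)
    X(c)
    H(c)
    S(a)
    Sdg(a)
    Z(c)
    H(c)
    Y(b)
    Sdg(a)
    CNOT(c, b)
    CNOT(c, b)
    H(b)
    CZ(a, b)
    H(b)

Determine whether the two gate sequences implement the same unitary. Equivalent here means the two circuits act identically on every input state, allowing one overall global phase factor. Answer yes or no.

Yes — the two circuits implement the same unitary up to a global phase.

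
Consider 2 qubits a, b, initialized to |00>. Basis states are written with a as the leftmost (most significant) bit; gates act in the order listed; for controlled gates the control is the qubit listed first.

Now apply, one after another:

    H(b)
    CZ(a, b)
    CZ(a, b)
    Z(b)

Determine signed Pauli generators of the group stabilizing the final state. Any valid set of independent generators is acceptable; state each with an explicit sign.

The final state is stabilized by the group generated by -IX, +ZI; other independent generating sets are equally valid. Key observation: the block from step 2 through step 3 cancels to the identity and can be dropped.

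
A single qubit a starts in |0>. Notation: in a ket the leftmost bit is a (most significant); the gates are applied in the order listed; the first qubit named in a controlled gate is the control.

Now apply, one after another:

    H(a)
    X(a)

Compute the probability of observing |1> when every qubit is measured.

A full measurement returns |1> with probability 1/2.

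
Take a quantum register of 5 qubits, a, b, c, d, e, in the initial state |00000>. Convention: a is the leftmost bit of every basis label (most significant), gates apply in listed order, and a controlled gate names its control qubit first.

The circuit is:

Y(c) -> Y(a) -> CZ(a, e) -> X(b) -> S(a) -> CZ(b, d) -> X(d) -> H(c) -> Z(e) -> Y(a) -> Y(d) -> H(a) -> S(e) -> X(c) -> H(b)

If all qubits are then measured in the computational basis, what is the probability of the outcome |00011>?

Outcome |00011> occurs with probability 0.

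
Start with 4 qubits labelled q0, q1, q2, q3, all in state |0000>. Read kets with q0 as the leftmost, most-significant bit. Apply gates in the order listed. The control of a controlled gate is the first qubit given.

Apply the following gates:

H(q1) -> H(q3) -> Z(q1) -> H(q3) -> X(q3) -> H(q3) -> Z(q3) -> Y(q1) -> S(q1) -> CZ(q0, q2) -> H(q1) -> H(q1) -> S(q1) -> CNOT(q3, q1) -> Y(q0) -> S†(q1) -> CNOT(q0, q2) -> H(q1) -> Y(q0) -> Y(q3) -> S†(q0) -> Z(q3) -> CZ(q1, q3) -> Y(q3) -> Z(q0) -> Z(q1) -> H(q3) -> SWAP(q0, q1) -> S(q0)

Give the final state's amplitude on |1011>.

The amplitude on |1011> is 1/2 - I/2.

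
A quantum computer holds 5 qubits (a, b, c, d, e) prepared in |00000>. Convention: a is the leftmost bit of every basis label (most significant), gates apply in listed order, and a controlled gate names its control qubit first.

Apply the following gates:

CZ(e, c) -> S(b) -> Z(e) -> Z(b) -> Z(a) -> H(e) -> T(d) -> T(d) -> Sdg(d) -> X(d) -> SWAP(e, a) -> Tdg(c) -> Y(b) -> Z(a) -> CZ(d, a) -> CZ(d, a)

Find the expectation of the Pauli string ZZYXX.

The expectation value of ZZYXX is 0.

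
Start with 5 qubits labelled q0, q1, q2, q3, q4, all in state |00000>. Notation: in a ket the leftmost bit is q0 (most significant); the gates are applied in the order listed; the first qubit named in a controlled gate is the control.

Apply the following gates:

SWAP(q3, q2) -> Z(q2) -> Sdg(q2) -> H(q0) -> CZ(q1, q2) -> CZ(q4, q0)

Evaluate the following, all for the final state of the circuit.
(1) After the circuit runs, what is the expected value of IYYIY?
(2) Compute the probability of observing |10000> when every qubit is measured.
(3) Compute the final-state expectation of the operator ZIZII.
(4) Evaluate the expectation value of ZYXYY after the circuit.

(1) The expectation value of IYYIY is 0.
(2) A full measurement returns |10000> with probability 1/2.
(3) In the final state, ZIZII has expectation 0.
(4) The observable ZYXYY averages to 0.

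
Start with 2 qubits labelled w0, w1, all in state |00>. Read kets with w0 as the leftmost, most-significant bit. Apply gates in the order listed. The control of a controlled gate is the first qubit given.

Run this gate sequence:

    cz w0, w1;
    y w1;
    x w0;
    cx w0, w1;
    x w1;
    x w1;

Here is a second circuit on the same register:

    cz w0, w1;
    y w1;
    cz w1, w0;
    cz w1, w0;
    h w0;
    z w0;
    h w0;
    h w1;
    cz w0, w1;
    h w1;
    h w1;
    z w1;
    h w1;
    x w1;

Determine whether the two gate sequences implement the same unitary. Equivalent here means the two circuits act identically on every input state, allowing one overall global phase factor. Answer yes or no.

Yes — the two circuits implement the same unitary up to a global phase.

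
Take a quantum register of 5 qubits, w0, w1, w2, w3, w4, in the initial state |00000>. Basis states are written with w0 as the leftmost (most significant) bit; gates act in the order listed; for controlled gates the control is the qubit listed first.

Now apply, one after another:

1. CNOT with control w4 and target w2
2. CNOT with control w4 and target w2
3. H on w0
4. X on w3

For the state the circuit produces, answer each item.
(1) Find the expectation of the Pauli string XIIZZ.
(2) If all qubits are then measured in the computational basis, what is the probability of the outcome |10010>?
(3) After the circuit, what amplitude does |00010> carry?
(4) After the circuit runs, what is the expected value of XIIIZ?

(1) The observable XIIZZ averages to -1. Key observation: steps 1-2 multiply out to the identity, so the circuit reduces to the remaining gates.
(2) The probability of measuring |10010> is 1/2.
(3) The final state's coefficient on |00010> equals sqrt(2)/2.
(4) The observable XIIIZ averages to 1.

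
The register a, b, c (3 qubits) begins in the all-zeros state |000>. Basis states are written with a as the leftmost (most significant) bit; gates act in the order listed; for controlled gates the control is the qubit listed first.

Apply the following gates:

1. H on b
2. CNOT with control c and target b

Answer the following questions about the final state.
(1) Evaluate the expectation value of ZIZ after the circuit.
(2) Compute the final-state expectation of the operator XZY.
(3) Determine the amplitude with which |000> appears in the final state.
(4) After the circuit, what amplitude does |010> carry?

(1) The observable ZIZ averages to 1.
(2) In the final state, XZY has expectation 0.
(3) The amplitude on |000> is sqrt(2)/2.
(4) The final state's coefficient on |010> equals sqrt(2)/2.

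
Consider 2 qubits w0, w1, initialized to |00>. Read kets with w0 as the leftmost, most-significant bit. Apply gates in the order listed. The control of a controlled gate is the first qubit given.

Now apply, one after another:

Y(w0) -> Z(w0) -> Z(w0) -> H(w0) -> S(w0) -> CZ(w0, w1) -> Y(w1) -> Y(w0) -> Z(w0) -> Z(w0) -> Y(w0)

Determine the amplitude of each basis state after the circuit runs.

After the circuit, the state carries amplitude 0 on |00>, -sqrt(2)/2 on |01>, 0 on |10>, sqrt(2)*I/2 on |11>.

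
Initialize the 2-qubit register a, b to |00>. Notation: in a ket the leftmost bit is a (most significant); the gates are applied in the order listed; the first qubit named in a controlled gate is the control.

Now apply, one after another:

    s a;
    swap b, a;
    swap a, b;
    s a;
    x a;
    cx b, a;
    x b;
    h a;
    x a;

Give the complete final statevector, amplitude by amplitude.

The final amplitudes are 0 on |00>, -sqrt(2)/2 on |01>, 0 on |10>, sqrt(2)/2 on |11>.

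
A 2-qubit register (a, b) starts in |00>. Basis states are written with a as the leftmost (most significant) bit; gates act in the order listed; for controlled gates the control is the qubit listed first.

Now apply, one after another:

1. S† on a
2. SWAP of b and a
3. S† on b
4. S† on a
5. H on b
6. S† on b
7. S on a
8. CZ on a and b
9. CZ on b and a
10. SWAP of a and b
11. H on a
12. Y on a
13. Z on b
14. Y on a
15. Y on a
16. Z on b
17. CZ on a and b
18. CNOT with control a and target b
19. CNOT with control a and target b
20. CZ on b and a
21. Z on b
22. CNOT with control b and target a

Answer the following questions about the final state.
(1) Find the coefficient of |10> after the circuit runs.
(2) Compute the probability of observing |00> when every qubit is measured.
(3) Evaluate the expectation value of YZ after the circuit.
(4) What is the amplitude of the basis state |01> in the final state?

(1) |10> carries amplitude 1/2 + I/2 in the final state.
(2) Outcome |00> occurs with probability 1/2.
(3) In the final state, YZ has expectation 1.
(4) The amplitude on |01> is 0.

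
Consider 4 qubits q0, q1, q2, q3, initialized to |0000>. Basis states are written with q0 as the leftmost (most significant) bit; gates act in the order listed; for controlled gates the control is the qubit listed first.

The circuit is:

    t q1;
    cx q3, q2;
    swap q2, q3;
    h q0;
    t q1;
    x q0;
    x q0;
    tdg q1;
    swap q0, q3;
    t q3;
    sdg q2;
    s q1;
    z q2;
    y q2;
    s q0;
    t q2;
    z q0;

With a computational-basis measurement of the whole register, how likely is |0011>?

A full measurement returns |0011> with probability 1/2. Key observation: the block from step 5 through step 8 cancels to the identity and can be dropped.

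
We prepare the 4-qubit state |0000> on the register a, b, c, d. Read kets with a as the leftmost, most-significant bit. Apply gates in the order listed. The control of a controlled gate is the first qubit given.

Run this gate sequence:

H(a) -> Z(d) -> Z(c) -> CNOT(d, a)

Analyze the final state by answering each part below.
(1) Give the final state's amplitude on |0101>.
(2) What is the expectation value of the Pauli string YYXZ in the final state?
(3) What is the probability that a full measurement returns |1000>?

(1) The amplitude on |0101> is 0.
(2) In the final state, YYXZ has expectation 0.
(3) A full measurement returns |1000> with probability 1/2.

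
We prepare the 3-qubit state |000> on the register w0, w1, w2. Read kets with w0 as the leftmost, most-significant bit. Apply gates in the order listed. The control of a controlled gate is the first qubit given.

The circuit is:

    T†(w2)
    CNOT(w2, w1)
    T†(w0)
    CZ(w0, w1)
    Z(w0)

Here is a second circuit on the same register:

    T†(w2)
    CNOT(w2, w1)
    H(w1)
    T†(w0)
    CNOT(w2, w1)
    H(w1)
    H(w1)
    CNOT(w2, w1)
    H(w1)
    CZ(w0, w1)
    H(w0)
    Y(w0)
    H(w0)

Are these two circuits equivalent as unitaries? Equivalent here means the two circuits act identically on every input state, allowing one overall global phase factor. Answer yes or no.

No, they are not equivalent — no single phase factor reconciles the two unitaries.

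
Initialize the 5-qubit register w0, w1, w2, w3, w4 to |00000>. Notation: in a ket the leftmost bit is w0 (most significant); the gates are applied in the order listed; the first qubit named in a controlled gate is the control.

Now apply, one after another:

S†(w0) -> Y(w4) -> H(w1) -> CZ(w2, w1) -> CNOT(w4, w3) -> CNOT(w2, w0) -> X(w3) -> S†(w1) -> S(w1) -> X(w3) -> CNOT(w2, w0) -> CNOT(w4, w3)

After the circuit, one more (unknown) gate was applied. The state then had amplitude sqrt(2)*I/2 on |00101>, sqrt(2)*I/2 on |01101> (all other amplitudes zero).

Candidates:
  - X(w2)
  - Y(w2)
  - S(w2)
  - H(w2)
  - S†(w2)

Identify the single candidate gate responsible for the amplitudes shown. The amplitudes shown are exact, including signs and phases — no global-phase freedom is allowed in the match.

The applied gate was X(w2).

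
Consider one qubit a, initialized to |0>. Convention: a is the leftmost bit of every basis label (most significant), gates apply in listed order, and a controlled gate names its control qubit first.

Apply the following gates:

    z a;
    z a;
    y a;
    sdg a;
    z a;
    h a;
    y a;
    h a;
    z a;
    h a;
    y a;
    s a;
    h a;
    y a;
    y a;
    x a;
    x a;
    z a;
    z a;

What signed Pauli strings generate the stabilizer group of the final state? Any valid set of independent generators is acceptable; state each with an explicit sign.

The stabilizer group can be generated by +Y, among other valid generating sets.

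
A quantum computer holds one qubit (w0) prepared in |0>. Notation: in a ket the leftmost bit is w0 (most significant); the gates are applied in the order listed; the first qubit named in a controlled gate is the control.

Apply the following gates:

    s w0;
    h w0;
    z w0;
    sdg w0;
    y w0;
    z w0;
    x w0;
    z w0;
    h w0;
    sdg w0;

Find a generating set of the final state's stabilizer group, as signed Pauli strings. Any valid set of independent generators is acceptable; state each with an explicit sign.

One valid set of independent stabilizer generators is +X (any independent generating set of the same group is equally correct).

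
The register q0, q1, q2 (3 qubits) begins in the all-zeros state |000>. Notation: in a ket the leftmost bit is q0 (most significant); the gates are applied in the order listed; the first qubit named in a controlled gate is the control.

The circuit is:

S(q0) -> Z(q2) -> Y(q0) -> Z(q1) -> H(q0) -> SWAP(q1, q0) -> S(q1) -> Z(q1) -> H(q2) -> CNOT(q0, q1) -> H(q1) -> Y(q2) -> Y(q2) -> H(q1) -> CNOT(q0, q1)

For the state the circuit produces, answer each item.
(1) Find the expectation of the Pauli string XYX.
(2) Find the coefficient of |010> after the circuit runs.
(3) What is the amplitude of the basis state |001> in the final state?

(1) The observable XYX averages to 0. Key observation: steps 10-15 multiply out to the identity, so the circuit reduces to the remaining gates.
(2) |010> carries amplitude -1/2 in the final state.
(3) The final state's coefficient on |001> equals I/2.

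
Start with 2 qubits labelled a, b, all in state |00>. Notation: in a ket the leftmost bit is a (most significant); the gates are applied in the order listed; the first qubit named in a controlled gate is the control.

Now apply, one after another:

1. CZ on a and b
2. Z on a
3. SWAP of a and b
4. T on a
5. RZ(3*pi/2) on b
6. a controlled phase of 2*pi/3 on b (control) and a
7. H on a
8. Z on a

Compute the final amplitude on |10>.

The amplitude on |10> is sqrt(2)*exp(I*pi/4)/2.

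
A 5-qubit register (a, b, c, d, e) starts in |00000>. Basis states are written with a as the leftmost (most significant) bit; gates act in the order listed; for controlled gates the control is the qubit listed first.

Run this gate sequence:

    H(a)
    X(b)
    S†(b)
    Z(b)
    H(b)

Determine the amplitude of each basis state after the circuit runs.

After the circuit, the state carries amplitude I/2 on |00000>, -I/2 on |01000>, I/2 on |10000>, -I/2 on |11000>, and 0 on every other basis state.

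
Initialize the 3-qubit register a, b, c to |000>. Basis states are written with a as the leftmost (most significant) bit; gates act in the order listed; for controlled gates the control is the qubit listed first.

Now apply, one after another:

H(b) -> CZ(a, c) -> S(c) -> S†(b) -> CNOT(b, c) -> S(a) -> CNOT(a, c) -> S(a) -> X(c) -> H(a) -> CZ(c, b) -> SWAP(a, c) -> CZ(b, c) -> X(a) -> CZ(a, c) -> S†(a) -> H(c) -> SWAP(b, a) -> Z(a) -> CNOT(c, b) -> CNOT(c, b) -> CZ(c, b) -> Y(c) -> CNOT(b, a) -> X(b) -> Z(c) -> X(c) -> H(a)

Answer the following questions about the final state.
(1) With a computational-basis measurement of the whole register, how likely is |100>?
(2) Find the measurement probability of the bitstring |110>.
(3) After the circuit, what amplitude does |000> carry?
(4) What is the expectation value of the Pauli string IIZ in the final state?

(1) Outcome |100> occurs with probability 1/4. Key observation: steps 20-21 multiply out to the identity, so the circuit reduces to the remaining gates.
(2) The probability of measuring |110> is 1/4.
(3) The amplitude on |000> is -I/2.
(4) The expectation value of IIZ is 1.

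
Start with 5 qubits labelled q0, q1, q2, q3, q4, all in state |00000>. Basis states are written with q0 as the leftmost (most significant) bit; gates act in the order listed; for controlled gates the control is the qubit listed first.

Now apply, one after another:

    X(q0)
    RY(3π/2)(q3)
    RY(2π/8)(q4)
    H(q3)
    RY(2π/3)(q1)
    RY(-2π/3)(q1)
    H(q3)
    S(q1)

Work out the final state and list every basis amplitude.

The final amplitudes are -sqrt(2*sqrt(2) + 4)/4 on |10000>, -sqrt(4 - 2*sqrt(2))/4 on |10001>, sqrt(2*sqrt(2) + 4)/4 on |10010>, sqrt(4 - 2*sqrt(2))/4 on |10011>, and 0 on every other basis state. Key observation: the block from step 4 through step 7 cancels to the identity and can be dropped.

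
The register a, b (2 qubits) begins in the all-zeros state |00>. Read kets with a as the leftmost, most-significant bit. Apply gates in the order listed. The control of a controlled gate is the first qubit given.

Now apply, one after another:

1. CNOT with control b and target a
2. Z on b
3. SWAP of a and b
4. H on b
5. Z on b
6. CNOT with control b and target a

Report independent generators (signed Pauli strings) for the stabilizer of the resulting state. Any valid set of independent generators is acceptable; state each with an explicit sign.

The final state is stabilized by the group generated by -XX, +ZZ; other independent generating sets are equally valid.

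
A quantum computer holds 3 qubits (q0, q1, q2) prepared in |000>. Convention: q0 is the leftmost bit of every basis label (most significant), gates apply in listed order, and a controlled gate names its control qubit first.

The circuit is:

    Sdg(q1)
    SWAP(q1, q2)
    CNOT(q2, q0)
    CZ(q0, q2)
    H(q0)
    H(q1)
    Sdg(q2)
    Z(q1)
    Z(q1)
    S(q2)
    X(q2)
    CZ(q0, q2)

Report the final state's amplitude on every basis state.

The resulting statevector has amplitude 0 on |000>, 1/2 on |001>, 0 on |010>, 1/2 on |011>, 0 on |100>, -1/2 on |101>, 0 on |110>, -1/2 on |111>. Key observation: gates 7-10 undo each other exactly, leaving only the rest of the circuit to track.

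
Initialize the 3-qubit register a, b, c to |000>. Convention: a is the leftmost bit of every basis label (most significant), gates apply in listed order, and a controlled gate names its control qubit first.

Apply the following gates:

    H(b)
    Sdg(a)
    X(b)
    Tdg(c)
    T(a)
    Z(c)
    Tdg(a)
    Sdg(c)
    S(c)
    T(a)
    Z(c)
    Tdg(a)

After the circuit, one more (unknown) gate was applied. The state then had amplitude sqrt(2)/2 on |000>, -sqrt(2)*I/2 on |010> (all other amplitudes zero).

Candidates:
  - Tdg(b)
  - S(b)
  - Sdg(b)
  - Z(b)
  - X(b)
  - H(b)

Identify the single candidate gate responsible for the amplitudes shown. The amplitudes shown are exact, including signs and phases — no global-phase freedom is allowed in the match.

The applied gate was Sdg(b). Key observation: steps 5-12 multiply out to the identity, so the circuit reduces to the remaining gates.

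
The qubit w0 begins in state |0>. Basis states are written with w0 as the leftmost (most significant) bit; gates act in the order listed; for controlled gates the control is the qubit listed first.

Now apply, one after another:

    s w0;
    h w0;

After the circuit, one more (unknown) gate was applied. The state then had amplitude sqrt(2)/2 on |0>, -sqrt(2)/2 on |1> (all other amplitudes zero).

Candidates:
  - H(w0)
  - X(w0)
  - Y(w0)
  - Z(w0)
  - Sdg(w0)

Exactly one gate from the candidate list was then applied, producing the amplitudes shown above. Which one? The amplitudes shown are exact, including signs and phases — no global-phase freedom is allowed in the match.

It was Z(w0) that produced the state shown.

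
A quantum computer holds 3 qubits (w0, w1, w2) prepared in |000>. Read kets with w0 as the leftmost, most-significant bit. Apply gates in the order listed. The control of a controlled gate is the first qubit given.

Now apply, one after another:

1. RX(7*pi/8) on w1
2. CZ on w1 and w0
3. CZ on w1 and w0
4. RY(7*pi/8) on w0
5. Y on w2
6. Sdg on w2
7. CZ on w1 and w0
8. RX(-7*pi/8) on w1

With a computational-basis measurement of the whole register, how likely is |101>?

Outcome |101> occurs with probability sqrt(2*sqrt(2) + 4)/16 + sqrt(2)/8 + sqrt(sqrt(2) + 2)/8 + 1/4.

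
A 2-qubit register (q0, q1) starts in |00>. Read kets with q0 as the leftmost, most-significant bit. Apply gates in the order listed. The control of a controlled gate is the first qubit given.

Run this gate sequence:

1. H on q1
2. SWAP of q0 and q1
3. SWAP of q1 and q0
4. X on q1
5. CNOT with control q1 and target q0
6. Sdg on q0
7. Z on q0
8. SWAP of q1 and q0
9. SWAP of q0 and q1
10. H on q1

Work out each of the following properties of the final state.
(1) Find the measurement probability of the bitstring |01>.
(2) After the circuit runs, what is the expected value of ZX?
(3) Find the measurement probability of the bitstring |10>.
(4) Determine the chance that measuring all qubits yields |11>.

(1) A full measurement returns |01> with probability 1/4.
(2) The expectation value of ZX is 1.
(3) A full measurement returns |10> with probability 1/4.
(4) The probability of measuring |11> is 1/4.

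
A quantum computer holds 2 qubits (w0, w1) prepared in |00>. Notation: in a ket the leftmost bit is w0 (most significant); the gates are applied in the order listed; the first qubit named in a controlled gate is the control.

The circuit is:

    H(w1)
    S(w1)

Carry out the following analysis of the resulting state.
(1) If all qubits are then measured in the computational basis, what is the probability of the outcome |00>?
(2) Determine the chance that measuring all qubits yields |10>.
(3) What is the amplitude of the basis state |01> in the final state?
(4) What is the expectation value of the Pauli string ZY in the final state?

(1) The probability of measuring |00> is 1/2.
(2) Outcome |10> occurs with probability 0.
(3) The final state's coefficient on |01> equals sqrt(2)*I/2.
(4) The expectation value of ZY is 1.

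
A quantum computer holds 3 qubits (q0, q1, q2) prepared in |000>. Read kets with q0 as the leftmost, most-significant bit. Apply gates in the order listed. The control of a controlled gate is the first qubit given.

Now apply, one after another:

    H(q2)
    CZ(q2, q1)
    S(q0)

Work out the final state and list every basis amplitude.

After the circuit, the state carries amplitude sqrt(2)/2 on |000>, sqrt(2)/2 on |001>, and 0 on every other basis state.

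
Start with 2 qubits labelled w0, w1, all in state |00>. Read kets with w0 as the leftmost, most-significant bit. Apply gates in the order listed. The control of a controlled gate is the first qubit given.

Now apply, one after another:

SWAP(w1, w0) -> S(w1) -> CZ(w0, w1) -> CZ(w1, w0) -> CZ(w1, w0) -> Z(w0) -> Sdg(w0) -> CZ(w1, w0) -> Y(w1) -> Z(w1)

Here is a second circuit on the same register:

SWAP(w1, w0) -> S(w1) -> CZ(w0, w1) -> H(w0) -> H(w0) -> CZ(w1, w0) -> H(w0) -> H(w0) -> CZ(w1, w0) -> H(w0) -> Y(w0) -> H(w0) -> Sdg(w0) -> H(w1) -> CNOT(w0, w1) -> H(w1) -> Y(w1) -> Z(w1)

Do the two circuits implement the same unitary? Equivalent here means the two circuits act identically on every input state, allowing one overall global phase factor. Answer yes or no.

No: there is an input state on which the two circuits produce genuinely different outputs (not merely differing by a phase).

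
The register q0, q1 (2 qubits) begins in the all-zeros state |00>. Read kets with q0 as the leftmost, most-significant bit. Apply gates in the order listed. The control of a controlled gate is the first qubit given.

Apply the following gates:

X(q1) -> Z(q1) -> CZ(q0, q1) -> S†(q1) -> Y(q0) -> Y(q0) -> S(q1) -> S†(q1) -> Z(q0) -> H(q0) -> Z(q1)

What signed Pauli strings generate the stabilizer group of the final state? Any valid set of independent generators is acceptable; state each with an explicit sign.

The final state is stabilized by the group generated by +XI, -IZ; other independent generating sets are equally valid.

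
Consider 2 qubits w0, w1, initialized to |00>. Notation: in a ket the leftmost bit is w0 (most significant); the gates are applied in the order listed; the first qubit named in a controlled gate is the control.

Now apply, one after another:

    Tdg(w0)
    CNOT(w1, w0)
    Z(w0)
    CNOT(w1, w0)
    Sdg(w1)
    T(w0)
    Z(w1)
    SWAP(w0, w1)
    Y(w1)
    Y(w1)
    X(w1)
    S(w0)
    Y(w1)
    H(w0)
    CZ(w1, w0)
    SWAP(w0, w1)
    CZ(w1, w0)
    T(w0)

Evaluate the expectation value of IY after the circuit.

The observable IY averages to 0.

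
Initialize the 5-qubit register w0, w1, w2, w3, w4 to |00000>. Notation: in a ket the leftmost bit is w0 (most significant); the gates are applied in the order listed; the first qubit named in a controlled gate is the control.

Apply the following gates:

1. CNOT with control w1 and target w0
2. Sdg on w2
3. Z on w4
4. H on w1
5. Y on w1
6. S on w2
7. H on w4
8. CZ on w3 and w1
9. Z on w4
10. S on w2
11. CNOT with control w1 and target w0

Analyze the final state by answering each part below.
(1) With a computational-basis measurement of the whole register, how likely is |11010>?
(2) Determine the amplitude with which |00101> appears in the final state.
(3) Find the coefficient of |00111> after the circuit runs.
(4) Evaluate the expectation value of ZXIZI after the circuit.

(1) A full measurement returns |11010> with probability 0.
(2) |00101> carries amplitude 0 in the final state.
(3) |00111> carries amplitude 0 in the final state.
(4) The expectation value of ZXIZI is 0.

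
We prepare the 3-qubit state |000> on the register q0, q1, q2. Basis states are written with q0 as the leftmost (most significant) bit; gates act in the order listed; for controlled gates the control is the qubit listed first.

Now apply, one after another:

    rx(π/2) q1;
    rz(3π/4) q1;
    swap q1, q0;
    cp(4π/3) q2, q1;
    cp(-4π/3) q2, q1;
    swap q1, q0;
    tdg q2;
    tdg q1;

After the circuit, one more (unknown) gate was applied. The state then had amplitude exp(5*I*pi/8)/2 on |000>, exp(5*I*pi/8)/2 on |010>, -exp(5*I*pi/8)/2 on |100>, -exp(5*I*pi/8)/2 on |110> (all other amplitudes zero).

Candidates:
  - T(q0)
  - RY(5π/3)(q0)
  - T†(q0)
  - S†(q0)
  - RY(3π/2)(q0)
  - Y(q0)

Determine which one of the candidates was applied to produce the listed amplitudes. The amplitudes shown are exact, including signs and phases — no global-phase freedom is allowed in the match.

The applied gate was RY(3π/2)(q0). Key observation: the block from step 3 through step 6 cancels to the identity and can be dropped.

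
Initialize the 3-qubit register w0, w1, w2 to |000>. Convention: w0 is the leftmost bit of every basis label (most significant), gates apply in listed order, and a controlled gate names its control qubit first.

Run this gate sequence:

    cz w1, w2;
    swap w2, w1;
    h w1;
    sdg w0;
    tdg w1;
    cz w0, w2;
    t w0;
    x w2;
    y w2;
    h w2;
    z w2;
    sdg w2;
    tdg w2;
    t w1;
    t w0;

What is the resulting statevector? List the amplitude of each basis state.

After the circuit, the state carries amplitude -I/2 on |000>, -exp(3*I*pi/4)/2 on |001>, -I/2 on |010>, -exp(3*I*pi/4)/2 on |011>, 0 on |100>, 0 on |101>, 0 on |110>, 0 on |111>.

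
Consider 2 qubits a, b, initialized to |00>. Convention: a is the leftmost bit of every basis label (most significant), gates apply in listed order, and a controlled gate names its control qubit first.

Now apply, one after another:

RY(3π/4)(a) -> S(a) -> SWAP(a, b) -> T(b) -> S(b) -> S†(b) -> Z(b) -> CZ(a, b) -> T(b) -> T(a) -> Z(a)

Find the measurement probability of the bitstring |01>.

The probability of measuring |01> is sqrt(2)/4 + 1/2.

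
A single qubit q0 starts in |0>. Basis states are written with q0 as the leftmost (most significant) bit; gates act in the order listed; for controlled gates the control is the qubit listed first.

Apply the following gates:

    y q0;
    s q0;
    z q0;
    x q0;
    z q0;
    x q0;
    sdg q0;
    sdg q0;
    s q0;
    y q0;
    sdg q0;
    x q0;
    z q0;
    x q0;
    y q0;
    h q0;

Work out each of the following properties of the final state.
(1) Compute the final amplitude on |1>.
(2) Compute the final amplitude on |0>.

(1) The amplitude on |1> is -sqrt(2)*I/2.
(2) The final state's coefficient on |0> equals sqrt(2)*I/2.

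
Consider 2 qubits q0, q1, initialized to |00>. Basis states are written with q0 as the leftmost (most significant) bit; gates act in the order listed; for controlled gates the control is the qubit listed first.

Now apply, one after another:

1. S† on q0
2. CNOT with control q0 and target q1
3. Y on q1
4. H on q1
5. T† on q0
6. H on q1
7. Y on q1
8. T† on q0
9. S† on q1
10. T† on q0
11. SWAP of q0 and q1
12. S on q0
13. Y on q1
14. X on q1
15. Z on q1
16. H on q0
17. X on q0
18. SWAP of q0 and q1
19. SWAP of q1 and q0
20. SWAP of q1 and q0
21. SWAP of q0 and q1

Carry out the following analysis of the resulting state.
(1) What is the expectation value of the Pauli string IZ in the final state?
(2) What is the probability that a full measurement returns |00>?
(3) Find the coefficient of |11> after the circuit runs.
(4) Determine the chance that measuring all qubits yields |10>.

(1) In the final state, IZ has expectation 1. Key observation: the block from step 18 through step 21 cancels to the identity and can be dropped.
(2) Outcome |00> occurs with probability 1/2.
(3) The amplitude on |11> is 0.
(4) Outcome |10> occurs with probability 1/2.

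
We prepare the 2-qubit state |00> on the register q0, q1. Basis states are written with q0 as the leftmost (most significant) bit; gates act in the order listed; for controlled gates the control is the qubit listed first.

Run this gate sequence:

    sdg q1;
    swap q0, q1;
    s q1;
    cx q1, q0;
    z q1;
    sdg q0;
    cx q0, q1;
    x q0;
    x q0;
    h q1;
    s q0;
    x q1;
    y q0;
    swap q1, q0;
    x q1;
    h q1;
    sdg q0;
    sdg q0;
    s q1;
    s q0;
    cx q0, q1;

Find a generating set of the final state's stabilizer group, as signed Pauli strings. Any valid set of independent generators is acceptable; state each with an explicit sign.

The final state is stabilized by the group generated by +XZ, +ZY; other independent generating sets are equally valid.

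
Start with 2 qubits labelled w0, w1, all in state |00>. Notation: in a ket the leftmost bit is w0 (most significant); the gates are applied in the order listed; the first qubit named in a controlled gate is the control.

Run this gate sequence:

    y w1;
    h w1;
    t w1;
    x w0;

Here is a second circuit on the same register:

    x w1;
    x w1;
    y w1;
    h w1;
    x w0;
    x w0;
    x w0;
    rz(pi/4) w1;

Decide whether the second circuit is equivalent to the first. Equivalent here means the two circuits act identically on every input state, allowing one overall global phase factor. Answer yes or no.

Yes — the two circuits implement the same unitary up to a global phase.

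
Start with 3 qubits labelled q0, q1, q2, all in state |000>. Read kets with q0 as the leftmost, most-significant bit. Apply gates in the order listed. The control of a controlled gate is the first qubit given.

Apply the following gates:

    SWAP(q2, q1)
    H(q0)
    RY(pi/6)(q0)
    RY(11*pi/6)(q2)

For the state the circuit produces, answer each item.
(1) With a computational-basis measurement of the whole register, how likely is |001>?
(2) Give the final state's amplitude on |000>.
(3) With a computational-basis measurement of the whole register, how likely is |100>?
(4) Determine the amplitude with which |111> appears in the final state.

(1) Outcome |001> occurs with probability 1/8 - sqrt(3)/16.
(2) The amplitude on |000> is -sqrt(6)/8 - sqrt(2)/8.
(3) Outcome |100> occurs with probability 3*sqrt(3)/16 + 3/8.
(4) The amplitude on |111> is 0.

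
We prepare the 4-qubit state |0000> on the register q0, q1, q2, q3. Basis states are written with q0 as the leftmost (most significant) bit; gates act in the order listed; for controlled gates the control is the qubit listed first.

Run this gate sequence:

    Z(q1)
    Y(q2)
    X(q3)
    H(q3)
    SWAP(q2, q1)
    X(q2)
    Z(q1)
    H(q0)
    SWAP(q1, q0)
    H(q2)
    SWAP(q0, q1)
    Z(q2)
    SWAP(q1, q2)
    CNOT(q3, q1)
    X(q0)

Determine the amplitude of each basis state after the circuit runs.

The resulting statevector has amplitude 0 on |0000>, 0 on |0001>, -sqrt(2)*I/4 on |0010>, sqrt(2)*I/4 on |0011>, 0 on |0100>, 0 on |0101>, -sqrt(2)*I/4 on |0110>, sqrt(2)*I/4 on |0111>, 0 on |1000>, 0 on |1001>, -sqrt(2)*I/4 on |1010>, sqrt(2)*I/4 on |1011>, 0 on |1100>, 0 on |1101>, -sqrt(2)*I/4 on |1110>, sqrt(2)*I/4 on |1111>.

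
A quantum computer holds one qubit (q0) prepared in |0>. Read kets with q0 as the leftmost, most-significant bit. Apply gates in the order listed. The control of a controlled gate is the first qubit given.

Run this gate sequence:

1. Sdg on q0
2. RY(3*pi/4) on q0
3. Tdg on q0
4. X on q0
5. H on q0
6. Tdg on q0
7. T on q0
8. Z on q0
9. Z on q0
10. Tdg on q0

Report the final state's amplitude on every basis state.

The resulting statevector has amplitude sqrt(2)*(sqrt(2 - sqrt(2)) - sqrt(sqrt(2) + 2)*exp(3*I*pi/4))/4 on |0>, -sqrt(2)*I*sqrt(sqrt(2) + 2)/4 + sqrt(2)*sqrt(2 - sqrt(2))*exp(3*I*pi/4)/4 on |1>. Key observation: steps 7-10 multiply out to the identity, so the circuit reduces to the remaining gates.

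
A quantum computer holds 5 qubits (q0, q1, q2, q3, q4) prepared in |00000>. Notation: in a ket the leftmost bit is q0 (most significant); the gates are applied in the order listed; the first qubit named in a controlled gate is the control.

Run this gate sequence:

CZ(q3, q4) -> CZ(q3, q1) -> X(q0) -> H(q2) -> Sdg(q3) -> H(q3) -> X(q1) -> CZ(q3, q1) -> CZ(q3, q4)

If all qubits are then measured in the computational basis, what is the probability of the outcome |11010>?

A full measurement returns |11010> with probability 1/4.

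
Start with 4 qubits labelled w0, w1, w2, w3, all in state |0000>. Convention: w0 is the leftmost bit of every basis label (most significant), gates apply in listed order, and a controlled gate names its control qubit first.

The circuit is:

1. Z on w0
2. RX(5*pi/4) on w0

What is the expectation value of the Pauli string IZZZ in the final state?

The observable IZZZ averages to 1.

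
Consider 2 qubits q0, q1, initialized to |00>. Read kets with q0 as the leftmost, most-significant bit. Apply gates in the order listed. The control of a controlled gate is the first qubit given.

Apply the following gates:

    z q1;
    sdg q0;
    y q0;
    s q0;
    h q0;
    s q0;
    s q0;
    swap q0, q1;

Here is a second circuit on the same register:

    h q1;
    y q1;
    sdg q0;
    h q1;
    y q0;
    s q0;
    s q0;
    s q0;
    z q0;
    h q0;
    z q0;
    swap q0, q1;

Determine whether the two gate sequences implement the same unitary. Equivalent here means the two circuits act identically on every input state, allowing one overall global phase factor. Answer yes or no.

No, they are not equivalent — no single phase factor reconciles the two unitaries.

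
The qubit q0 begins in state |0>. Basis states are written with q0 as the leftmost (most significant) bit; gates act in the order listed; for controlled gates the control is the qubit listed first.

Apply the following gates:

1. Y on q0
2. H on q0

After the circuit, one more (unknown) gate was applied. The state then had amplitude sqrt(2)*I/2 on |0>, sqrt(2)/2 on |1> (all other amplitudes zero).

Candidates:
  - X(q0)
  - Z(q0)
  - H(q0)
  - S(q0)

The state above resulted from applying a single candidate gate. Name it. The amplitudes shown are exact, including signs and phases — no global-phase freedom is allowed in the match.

It was S(q0) that produced the state shown.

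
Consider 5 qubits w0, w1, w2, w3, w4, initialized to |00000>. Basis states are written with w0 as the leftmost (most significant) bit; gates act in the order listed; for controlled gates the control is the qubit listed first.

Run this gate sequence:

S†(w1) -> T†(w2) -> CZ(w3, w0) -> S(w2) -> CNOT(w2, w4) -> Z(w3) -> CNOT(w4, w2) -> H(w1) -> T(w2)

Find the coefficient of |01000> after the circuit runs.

|01000> carries amplitude sqrt(2)/2 in the final state.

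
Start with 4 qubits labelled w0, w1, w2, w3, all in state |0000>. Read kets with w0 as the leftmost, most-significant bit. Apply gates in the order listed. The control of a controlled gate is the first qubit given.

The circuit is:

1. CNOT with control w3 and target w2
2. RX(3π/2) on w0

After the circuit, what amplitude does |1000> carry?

|1000> carries amplitude -sqrt(2)*I/2 in the final state.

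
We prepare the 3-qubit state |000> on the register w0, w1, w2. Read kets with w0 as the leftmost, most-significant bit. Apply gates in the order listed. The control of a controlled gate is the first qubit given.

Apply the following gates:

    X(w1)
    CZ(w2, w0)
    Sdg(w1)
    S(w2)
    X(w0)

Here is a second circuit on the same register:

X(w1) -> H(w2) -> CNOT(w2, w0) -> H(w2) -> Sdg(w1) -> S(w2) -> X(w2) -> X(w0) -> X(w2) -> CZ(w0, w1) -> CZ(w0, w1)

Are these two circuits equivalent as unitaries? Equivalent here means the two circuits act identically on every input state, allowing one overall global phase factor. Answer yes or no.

No, they are not equivalent — no single phase factor reconciles the two unitaries.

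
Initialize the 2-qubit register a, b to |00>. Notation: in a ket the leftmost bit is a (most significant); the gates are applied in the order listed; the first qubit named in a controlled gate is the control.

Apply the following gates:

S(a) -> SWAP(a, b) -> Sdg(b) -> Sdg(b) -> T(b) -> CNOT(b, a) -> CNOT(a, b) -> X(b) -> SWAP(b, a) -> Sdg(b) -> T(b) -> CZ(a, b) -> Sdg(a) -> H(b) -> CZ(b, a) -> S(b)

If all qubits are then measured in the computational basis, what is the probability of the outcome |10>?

A full measurement returns |10> with probability 1/2.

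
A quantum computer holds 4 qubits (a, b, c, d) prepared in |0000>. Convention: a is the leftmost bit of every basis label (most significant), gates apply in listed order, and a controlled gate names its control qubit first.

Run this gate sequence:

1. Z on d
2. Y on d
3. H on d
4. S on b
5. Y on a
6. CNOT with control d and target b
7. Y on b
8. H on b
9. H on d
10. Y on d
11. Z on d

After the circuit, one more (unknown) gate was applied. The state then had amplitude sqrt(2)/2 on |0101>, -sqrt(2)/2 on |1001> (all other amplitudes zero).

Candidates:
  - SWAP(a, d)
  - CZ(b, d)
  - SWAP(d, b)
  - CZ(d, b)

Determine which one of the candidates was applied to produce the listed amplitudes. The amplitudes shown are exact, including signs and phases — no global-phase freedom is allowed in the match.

The unique candidate consistent with the amplitudes is SWAP(a, d).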